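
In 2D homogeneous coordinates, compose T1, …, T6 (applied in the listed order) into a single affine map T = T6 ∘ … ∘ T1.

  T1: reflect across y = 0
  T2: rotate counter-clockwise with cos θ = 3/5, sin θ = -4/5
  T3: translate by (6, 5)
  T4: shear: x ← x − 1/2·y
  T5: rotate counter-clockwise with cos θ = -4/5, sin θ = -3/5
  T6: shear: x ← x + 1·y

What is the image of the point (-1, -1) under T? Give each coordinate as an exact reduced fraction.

T1 reflect across y = 0: (-1, -1) → (-1, 1)
T2 rotate counter-clockwise with cos θ = 3/5, sin θ = -4/5: (-1, 1) → (1/5, 7/5)
T3 translate by (6, 5): (1/5, 7/5) → (31/5, 32/5)
T4 shear: x ← x − 1/2·y: (31/5, 32/5) → (3, 32/5)
T5 rotate counter-clockwise with cos θ = -4/5, sin θ = -3/5: (3, 32/5) → (36/25, -173/25)
T6 shear: x ← x + 1·y: (36/25, -173/25) → (-137/25, -173/25)

T(p) = (-137/25, -173/25)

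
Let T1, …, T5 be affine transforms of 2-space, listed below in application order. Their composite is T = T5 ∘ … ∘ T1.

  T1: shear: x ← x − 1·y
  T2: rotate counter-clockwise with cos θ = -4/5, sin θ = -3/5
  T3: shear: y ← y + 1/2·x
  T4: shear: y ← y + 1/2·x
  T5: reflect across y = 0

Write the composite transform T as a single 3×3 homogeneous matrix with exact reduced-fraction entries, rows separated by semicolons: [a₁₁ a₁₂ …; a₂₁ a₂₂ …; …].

T1 = [1 -1 0; 0 1 0; 0 0 1]
T2·T1 = [-4/5 7/5 0; -3/5 -1/5 0; 0 0 1]
T3·…·T1 = [-4/5 7/5 0; -1 1/2 0; 0 0 1]
T4·…·T1 = [-4/5 7/5 0; -7/5 6/5 0; 0 0 1]
T5·…·T1 = [-4/5 7/5 0; 7/5 -6/5 0; 0 0 1]

T = [-4/5 7/5 0; 7/5 -6/5 0; 0 0 1]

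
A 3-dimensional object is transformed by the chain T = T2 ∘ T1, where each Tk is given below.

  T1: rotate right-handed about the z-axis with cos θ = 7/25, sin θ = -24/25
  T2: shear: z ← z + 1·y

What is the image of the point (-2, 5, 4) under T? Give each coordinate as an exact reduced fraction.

T1 rotate right-handed about the z-axis with cos θ = 7/25, sin θ = -24/25: (-2, 5, 4) → (106/25, 83/25, 4)
T2 shear: z ← z + 1·y: (106/25, 83/25, 4) → (106/25, 83/25, 183/25)

T(p) = (106/25, 83/25, 183/25)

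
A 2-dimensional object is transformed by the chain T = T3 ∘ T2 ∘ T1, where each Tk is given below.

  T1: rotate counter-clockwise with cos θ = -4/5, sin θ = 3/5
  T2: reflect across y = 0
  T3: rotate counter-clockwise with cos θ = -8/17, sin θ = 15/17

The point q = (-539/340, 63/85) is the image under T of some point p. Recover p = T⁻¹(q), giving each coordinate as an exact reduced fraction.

T1 = [-4/5 -3/5 0; 3/5 -4/5 0; 0 0 1]
T2·T1 = [-4/5 -3/5 0; -3/5 4/5 0; 0 0 1]
T3·…·T1 = [77/85 -36/85 0; -36/85 -77/85 0; 0 0 1]
det M = -1; M⁻¹ = [77/85 -36/85 0; -36/85 -77/85 0; 0 0 1]
M⁻¹ · (-539/340, 63/85)ᵀ = (-7/4, 0)ᵀ

p = (-7/4, 0)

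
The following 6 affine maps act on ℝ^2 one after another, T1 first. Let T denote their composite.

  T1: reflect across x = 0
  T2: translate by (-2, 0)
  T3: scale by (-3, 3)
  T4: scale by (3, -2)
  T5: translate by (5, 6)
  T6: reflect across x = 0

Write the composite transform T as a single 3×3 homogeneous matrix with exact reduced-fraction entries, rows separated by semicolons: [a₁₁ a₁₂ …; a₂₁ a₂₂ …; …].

T = [-9 0 -23; 0 -6 6; 0 0 1]

T1 = [-1 0 0; 0 1 0; 0 0 1]
T2·T1 = [-1 0 -2; 0 1 0; 0 0 1]
T3·…·T1 = [3 0 6; 0 3 0; 0 0 1]
T4·…·T1 = [9 0 18; 0 -6 0; 0 0 1]
T5·…·T1 = [9 0 23; 0 -6 6; 0 0 1]
T6·…·T1 = [-9 0 -23; 0 -6 6; 0 0 1]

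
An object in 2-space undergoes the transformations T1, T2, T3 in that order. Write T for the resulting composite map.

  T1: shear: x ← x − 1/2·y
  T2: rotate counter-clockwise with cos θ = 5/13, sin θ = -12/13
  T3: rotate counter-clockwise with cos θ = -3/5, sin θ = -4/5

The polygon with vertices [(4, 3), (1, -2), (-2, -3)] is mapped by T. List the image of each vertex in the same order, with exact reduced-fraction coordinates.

T1 shear: x ← x − 1/2·y: (4, 3) → (5/2, 3); (1, -2) → (2, -2); (-2, -3) → (-1/2, -3)
T2 rotate counter-clockwise with cos θ = 5/13, sin θ = -12/13: (5/2, 3) → (97/26, -15/13); (2, -2) → (-14/13, -34/13); (-1/2, -3) → (-77/26, -9/13)
T3 rotate counter-clockwise with cos θ = -3/5, sin θ = -4/5: (97/26, -15/13) → (-411/130, -149/65); (-14/13, -34/13) → (-94/65, 158/65); (-77/26, -9/13) → (159/130, 181/65)

image vertices: (-411/130, -149/65), (-94/65, 158/65), (159/130, 181/65)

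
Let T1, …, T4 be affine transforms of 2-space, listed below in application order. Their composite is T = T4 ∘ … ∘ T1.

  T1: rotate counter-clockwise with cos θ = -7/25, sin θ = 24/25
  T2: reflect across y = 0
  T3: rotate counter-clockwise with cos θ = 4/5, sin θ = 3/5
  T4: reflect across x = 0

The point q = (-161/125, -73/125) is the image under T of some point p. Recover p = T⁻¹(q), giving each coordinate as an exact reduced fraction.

p = (1, -1)

T1 = [-7/25 -24/25 0; 24/25 -7/25 0; 0 0 1]
T2·T1 = [-7/25 -24/25 0; -24/25 7/25 0; 0 0 1]
T3·…·T1 = [44/125 -117/125 0; -117/125 -44/125 0; 0 0 1]
T4·…·T1 = [-44/125 117/125 0; -117/125 -44/125 0; 0 0 1]
det M = 1; M⁻¹ = [-44/125 -117/125 0; 117/125 -44/125 0; 0 0 1]
M⁻¹ · (-161/125, -73/125)ᵀ = (1, -1)ᵀ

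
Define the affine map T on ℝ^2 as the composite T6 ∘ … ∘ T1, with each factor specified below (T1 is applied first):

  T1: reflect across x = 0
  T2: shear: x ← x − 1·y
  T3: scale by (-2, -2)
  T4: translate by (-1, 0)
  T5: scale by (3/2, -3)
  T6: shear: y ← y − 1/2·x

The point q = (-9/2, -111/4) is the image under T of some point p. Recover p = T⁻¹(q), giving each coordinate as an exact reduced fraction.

T1 = [-1 0 0; 0 1 0; 0 0 1]
T2·T1 = [-1 -1 0; 0 1 0; 0 0 1]
T3·…·T1 = [2 2 0; 0 -2 0; 0 0 1]
T4·…·T1 = [2 2 -1; 0 -2 0; 0 0 1]
T5·…·T1 = [3 3 -3/2; 0 6 0; 0 0 1]
T6·…·T1 = [3 3 -3/2; -3/2 9/2 3/4; 0 0 1]
det M = 18; M⁻¹ = [1/4 -1/6 1/2; 1/12 1/6 0; 0 0 1]
M⁻¹ · (-9/2, -111/4)ᵀ = (4, -5)ᵀ

p = (4, -5)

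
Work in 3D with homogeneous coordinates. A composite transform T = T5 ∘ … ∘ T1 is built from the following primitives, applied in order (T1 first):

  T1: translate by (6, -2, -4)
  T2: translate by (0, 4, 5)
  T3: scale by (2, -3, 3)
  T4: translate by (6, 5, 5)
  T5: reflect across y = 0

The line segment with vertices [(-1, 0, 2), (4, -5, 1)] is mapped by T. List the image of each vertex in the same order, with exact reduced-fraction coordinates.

image vertices: (16, 1, 14), (26, -14, 11)

T1 translate by (6, -2, -4): (-1, 0, 2) → (5, -2, -2); (4, -5, 1) → (10, -7, -3)
T2 translate by (0, 4, 5): (5, -2, -2) → (5, 2, 3); (10, -7, -3) → (10, -3, 2)
T3 scale by (2, -3, 3): (5, 2, 3) → (10, -6, 9); (10, -3, 2) → (20, 9, 6)
T4 translate by (6, 5, 5): (10, -6, 9) → (16, -1, 14); (20, 9, 6) → (26, 14, 11)
T5 reflect across y = 0: (16, -1, 14) → (16, 1, 14); (26, 14, 11) → (26, -14, 11)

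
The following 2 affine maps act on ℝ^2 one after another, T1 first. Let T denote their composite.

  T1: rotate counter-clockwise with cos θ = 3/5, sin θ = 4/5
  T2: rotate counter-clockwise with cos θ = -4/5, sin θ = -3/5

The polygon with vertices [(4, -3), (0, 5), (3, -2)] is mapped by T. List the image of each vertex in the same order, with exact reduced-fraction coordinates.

T1 rotate counter-clockwise with cos θ = 3/5, sin θ = 4/5: (4, -3) → (24/5, 7/5); (0, 5) → (-4, 3); (3, -2) → (17/5, 6/5)
T2 rotate counter-clockwise with cos θ = -4/5, sin θ = -3/5: (24/5, 7/5) → (-3, -4); (-4, 3) → (5, 0); (17/5, 6/5) → (-2, -3)

image vertices: (-3, -4), (5, 0), (-2, -3)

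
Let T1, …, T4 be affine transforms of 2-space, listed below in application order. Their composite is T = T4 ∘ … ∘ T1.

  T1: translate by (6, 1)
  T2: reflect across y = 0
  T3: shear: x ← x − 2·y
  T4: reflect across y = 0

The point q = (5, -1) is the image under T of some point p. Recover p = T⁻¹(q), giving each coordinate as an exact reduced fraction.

T1 = [1 0 6; 0 1 1; 0 0 1]
T2·T1 = [1 0 6; 0 -1 -1; 0 0 1]
T3·…·T1 = [1 2 8; 0 -1 -1; 0 0 1]
T4·…·T1 = [1 2 8; 0 1 1; 0 0 1]
det M = 1; M⁻¹ = [1 -2 -6; 0 1 -1; 0 0 1]
M⁻¹ · (5, -1)ᵀ = (1, -2)ᵀ

p = (1, -2)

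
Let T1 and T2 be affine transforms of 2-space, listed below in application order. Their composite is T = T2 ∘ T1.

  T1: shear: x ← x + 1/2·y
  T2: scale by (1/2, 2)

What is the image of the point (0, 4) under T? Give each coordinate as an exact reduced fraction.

T1 shear: x ← x + 1/2·y: (0, 4) → (2, 4)
T2 scale by (1/2, 2): (2, 4) → (1, 8)

T(p) = (1, 8)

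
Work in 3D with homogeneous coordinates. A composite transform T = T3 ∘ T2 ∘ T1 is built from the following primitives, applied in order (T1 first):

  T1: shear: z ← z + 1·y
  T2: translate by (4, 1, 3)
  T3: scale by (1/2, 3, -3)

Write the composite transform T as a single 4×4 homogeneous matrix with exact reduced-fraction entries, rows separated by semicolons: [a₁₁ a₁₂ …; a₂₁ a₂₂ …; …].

T1 = [1 0 0 0; 0 1 0 0; 0 1 1 0; 0 0 0 1]
T2·T1 = [1 0 0 4; 0 1 0 1; 0 1 1 3; 0 0 0 1]
T3·…·T1 = [1/2 0 0 2; 0 3 0 3; 0 -3 -3 -9; 0 0 0 1]

T = [1/2 0 0 2; 0 3 0 3; 0 -3 -3 -9; 0 0 0 1]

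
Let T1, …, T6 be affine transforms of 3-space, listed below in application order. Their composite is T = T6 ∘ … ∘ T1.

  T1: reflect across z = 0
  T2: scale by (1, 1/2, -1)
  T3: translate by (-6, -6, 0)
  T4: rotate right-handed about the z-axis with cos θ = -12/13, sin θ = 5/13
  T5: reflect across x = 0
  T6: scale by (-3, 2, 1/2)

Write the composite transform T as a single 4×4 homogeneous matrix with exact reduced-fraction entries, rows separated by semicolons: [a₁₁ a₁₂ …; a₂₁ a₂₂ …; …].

T = [-36/13 -15/26 0 306/13; 10/13 -12/13 0 84/13; 0 0 1/2 0; 0 0 0 1]

T1 = [1 0 0 0; 0 1 0 0; 0 0 -1 0; 0 0 0 1]
T2·T1 = [1 0 0 0; 0 1/2 0 0; 0 0 1 0; 0 0 0 1]
T3·…·T1 = [1 0 0 -6; 0 1/2 0 -6; 0 0 1 0; 0 0 0 1]
T4·…·T1 = [-12/13 -5/26 0 102/13; 5/13 -6/13 0 42/13; 0 0 1 0; 0 0 0 1]
T5·…·T1 = [12/13 5/26 0 -102/13; 5/13 -6/13 0 42/13; 0 0 1 0; 0 0 0 1]
T6·…·T1 = [-36/13 -15/26 0 306/13; 10/13 -12/13 0 84/13; 0 0 1/2 0; 0 0 0 1]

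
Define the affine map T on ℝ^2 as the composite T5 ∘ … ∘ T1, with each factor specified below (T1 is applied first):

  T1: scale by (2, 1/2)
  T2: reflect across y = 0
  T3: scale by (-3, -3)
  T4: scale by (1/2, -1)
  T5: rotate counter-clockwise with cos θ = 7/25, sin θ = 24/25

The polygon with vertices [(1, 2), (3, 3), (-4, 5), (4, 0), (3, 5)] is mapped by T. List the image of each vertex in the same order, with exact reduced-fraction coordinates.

image vertices: (51/25, -93/25), (9/5, -99/10), (264/25, 471/50), (-84/25, -288/25), (117/25, -537/50)

T1 scale by (2, 1/2): (1, 2) → (2, 1); (3, 3) → (6, 3/2); (-4, 5) → (-8, 5/2); (4, 0) → (8, 0); (3, 5) → (6, 5/2)
T2 reflect across y = 0: (2, 1) → (2, -1); (6, 3/2) → (6, -3/2); (-8, 5/2) → (-8, -5/2); (8, 0) → (8, 0); (6, 5/2) → (6, -5/2)
T3 scale by (-3, -3): (2, -1) → (-6, 3); (6, -3/2) → (-18, 9/2); (-8, -5/2) → (24, 15/2); (8, 0) → (-24, 0); (6, -5/2) → (-18, 15/2)
T4 scale by (1/2, -1): (-6, 3) → (-3, -3); (-18, 9/2) → (-9, -9/2); (24, 15/2) → (12, -15/2); (-24, 0) → (-12, 0); (-18, 15/2) → (-9, -15/2)
T5 rotate counter-clockwise with cos θ = 7/25, sin θ = 24/25: (-3, -3) → (51/25, -93/25); (-9, -9/2) → (9/5, -99/10); (12, -15/2) → (264/25, 471/50); (-12, 0) → (-84/25, -288/25); (-9, -15/2) → (117/25, -537/50)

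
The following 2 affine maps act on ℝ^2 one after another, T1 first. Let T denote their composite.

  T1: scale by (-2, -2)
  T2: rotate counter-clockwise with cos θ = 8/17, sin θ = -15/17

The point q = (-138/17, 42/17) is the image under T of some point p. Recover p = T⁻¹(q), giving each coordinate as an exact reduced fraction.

T1 = [-2 0 0; 0 -2 0; 0 0 1]
T2·T1 = [-16/17 -30/17 0; 30/17 -16/17 0; 0 0 1]
det M = 4; M⁻¹ = [-4/17 15/34 0; -15/34 -4/17 0; 0 0 1]
M⁻¹ · (-138/17, 42/17)ᵀ = (3, 3)ᵀ

p = (3, 3)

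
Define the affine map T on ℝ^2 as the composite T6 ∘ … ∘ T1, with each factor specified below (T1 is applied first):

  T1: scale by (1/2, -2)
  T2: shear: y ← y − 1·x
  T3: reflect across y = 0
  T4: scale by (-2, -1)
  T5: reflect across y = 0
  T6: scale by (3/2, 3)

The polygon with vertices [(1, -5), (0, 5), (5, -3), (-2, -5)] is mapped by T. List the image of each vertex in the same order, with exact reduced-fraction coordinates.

image vertices: (-3/2, -57/2), (0, 30), (-15/2, -21/2), (3, -33)

T1 scale by (1/2, -2): (1, -5) → (1/2, 10); (0, 5) → (0, -10); (5, -3) → (5/2, 6); (-2, -5) → (-1, 10)
T2 shear: y ← y − 1·x: (1/2, 10) → (1/2, 19/2); (0, -10) → (0, -10); (5/2, 6) → (5/2, 7/2); (-1, 10) → (-1, 11)
T3 reflect across y = 0: (1/2, 19/2) → (1/2, -19/2); (0, -10) → (0, 10); (5/2, 7/2) → (5/2, -7/2); (-1, 11) → (-1, -11)
T4 scale by (-2, -1): (1/2, -19/2) → (-1, 19/2); (0, 10) → (0, -10); (5/2, -7/2) → (-5, 7/2); (-1, -11) → (2, 11)
T5 reflect across y = 0: (-1, 19/2) → (-1, -19/2); (0, -10) → (0, 10); (-5, 7/2) → (-5, -7/2); (2, 11) → (2, -11)
T6 scale by (3/2, 3): (-1, -19/2) → (-3/2, -57/2); (0, 10) → (0, 30); (-5, -7/2) → (-15/2, -21/2); (2, -11) → (3, -33)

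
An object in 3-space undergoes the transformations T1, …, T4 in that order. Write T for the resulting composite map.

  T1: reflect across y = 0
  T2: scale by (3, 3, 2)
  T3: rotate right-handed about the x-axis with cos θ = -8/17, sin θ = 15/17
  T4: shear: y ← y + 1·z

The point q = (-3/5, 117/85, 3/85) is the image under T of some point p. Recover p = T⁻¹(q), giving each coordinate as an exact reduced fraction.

T1 = [1 0 0 0; 0 -1 0 0; 0 0 1 0; 0 0 0 1]
T2·T1 = [3 0 0 0; 0 -3 0 0; 0 0 2 0; 0 0 0 1]
T3·…·T1 = [3 0 0 0; 0 24/17 -30/17 0; 0 -45/17 -16/17 0; 0 0 0 1]
T4·…·T1 = [3 0 0 0; 0 -21/17 -46/17 0; 0 -45/17 -16/17 0; 0 0 0 1]
det M = -18; M⁻¹ = [1/3 0 0 0; 0 8/51 -23/51 0; 0 -15/34 7/34 0; 0 0 0 1]
M⁻¹ · (-3/5, 117/85, 3/85)ᵀ = (-1/5, 1/5, -3/5)ᵀ

p = (-1/5, 1/5, -3/5)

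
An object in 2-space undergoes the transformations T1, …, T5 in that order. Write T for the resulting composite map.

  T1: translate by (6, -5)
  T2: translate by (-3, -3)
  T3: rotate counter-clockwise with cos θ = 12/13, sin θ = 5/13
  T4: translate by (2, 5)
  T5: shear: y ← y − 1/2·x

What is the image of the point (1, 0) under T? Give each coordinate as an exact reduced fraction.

T(p) = (114/13, -68/13)

T1 translate by (6, -5): (1, 0) → (7, -5)
T2 translate by (-3, -3): (7, -5) → (4, -8)
T3 rotate counter-clockwise with cos θ = 12/13, sin θ = 5/13: (4, -8) → (88/13, -76/13)
T4 translate by (2, 5): (88/13, -76/13) → (114/13, -11/13)
T5 shear: y ← y − 1/2·x: (114/13, -11/13) → (114/13, -68/13)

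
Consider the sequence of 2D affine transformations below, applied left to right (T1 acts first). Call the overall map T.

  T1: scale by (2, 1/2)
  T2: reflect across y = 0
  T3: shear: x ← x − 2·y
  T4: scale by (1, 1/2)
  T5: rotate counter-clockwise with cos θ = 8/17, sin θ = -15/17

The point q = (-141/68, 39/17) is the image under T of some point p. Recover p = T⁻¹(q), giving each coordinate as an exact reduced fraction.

p = (-3, 3)

T1 = [2 0 0; 0 1/2 0; 0 0 1]
T2·T1 = [2 0 0; 0 -1/2 0; 0 0 1]
T3·…·T1 = [2 1 0; 0 -1/2 0; 0 0 1]
T4·…·T1 = [2 1 0; 0 -1/4 0; 0 0 1]
T5·…·T1 = [16/17 1/4 0; -30/17 -1 0; 0 0 1]
det M = -1/2; M⁻¹ = [2 1/2 0; -60/17 -32/17 0; 0 0 1]
M⁻¹ · (-141/68, 39/17)ᵀ = (-3, 3)ᵀ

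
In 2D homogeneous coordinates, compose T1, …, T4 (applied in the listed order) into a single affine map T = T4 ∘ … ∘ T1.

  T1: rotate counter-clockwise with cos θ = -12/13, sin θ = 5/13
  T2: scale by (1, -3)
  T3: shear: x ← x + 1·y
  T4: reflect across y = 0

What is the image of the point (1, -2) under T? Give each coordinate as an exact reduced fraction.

T(p) = (-89/13, 87/13)

T1 rotate counter-clockwise with cos θ = -12/13, sin θ = 5/13: (1, -2) → (-2/13, 29/13)
T2 scale by (1, -3): (-2/13, 29/13) → (-2/13, -87/13)
T3 shear: x ← x + 1·y: (-2/13, -87/13) → (-89/13, -87/13)
T4 reflect across y = 0: (-89/13, -87/13) → (-89/13, 87/13)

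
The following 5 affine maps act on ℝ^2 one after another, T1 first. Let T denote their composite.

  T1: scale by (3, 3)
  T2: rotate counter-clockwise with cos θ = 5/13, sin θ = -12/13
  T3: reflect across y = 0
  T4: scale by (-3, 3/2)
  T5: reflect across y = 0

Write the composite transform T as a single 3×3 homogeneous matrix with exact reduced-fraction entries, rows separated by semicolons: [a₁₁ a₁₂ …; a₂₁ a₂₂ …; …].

T = [-45/13 -108/13 0; -54/13 45/26 0; 0 0 1]

T1 = [3 0 0; 0 3 0; 0 0 1]
T2·T1 = [15/13 36/13 0; -36/13 15/13 0; 0 0 1]
T3·…·T1 = [15/13 36/13 0; 36/13 -15/13 0; 0 0 1]
T4·…·T1 = [-45/13 -108/13 0; 54/13 -45/26 0; 0 0 1]
T5·…·T1 = [-45/13 -108/13 0; -54/13 45/26 0; 0 0 1]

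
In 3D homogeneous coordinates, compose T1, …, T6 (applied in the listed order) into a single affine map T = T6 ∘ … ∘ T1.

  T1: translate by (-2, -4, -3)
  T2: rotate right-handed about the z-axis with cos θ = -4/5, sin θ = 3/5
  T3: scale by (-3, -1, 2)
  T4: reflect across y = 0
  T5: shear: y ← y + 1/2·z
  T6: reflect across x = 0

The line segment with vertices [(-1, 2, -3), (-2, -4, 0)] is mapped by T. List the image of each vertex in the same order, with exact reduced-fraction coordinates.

image vertices: (54/5, -31/5, -12), (24, 1, -6)

T1 translate by (-2, -4, -3): (-1, 2, -3) → (-3, -2, -6); (-2, -4, 0) → (-4, -8, -3)
T2 rotate right-handed about the z-axis with cos θ = -4/5, sin θ = 3/5: (-3, -2, -6) → (18/5, -1/5, -6); (-4, -8, -3) → (8, 4, -3)
T3 scale by (-3, -1, 2): (18/5, -1/5, -6) → (-54/5, 1/5, -12); (8, 4, -3) → (-24, -4, -6)
T4 reflect across y = 0: (-54/5, 1/5, -12) → (-54/5, -1/5, -12); (-24, -4, -6) → (-24, 4, -6)
T5 shear: y ← y + 1/2·z: (-54/5, -1/5, -12) → (-54/5, -31/5, -12); (-24, 4, -6) → (-24, 1, -6)
T6 reflect across x = 0: (-54/5, -31/5, -12) → (54/5, -31/5, -12); (-24, 1, -6) → (24, 1, -6)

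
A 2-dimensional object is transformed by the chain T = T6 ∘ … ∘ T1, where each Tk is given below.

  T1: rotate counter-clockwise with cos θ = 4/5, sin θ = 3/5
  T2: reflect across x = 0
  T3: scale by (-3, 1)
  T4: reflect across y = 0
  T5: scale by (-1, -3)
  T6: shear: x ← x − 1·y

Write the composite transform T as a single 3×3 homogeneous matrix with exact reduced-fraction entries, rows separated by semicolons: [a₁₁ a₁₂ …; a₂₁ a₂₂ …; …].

T1 = [4/5 -3/5 0; 3/5 4/5 0; 0 0 1]
T2·T1 = [-4/5 3/5 0; 3/5 4/5 0; 0 0 1]
T3·…·T1 = [12/5 -9/5 0; 3/5 4/5 0; 0 0 1]
T4·…·T1 = [12/5 -9/5 0; -3/5 -4/5 0; 0 0 1]
T5·…·T1 = [-12/5 9/5 0; 9/5 12/5 0; 0 0 1]
T6·…·T1 = [-21/5 -3/5 0; 9/5 12/5 0; 0 0 1]

T = [-21/5 -3/5 0; 9/5 12/5 0; 0 0 1]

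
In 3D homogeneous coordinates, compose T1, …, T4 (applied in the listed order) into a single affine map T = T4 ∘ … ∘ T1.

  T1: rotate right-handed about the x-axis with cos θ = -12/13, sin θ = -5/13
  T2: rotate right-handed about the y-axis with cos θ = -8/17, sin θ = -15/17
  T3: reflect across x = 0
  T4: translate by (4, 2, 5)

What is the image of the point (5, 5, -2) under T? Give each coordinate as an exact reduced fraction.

T1 rotate right-handed about the x-axis with cos θ = -12/13, sin θ = -5/13: (5, 5, -2) → (5, -70/13, -1/13)
T2 rotate right-handed about the y-axis with cos θ = -8/17, sin θ = -15/17: (5, -70/13, -1/13) → (-505/221, -70/13, 983/221)
T3 reflect across x = 0: (-505/221, -70/13, 983/221) → (505/221, -70/13, 983/221)
T4 translate by (4, 2, 5): (505/221, -70/13, 983/221) → (1389/221, -44/13, 2088/221)

T(p) = (1389/221, -44/13, 2088/221)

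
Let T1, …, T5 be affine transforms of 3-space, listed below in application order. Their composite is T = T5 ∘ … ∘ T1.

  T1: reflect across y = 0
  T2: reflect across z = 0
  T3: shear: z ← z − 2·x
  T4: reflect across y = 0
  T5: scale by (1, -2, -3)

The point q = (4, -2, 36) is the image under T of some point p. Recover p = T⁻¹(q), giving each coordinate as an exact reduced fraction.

T1 = [1 0 0 0; 0 -1 0 0; 0 0 1 0; 0 0 0 1]
T2·T1 = [1 0 0 0; 0 -1 0 0; 0 0 -1 0; 0 0 0 1]
T3·…·T1 = [1 0 0 0; 0 -1 0 0; -2 0 -1 0; 0 0 0 1]
T4·…·T1 = [1 0 0 0; 0 1 0 0; -2 0 -1 0; 0 0 0 1]
T5·…·T1 = [1 0 0 0; 0 -2 0 0; 6 0 3 0; 0 0 0 1]
det M = -6; M⁻¹ = [1 0 0 0; 0 -1/2 0 0; -2 0 1/3 0; 0 0 0 1]
M⁻¹ · (4, -2, 36)ᵀ = (4, 1, 4)ᵀ

p = (4, 1, 4)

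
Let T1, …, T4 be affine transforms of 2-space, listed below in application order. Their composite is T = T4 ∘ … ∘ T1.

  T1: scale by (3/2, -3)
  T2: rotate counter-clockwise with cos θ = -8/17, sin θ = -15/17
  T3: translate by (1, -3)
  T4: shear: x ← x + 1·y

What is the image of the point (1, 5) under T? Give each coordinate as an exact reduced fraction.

T1 scale by (3/2, -3): (1, 5) → (3/2, -15)
T2 rotate counter-clockwise with cos θ = -8/17, sin θ = -15/17: (3/2, -15) → (-237/17, 195/34)
T3 translate by (1, -3): (-237/17, 195/34) → (-220/17, 93/34)
T4 shear: x ← x + 1·y: (-220/17, 93/34) → (-347/34, 93/34)

T(p) = (-347/34, 93/34)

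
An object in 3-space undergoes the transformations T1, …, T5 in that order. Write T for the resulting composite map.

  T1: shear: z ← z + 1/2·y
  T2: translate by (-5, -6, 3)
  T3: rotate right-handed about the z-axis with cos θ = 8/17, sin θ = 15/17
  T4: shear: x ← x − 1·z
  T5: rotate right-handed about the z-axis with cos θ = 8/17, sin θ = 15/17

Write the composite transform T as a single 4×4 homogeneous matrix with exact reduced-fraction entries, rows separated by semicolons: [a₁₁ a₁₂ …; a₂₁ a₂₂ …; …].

T1 = [1 0 0 0; 0 1 0 0; 0 1/2 1 0; 0 0 0 1]
T2·T1 = [1 0 0 -5; 0 1 0 -6; 0 1/2 1 3; 0 0 0 1]
T3·…·T1 = [8/17 -15/17 0 50/17; 15/17 8/17 0 -123/17; 0 1/2 1 3; 0 0 0 1]
T4·…·T1 = [8/17 -47/34 -1 -1/17; 15/17 8/17 0 -123/17; 0 1/2 1 3; 0 0 0 1]
T5·…·T1 = [-161/289 -308/289 -8/17 1837/289; 240/289 -577/578 -15/17 -999/289; 0 1/2 1 3; 0 0 0 1]

T = [-161/289 -308/289 -8/17 1837/289; 240/289 -577/578 -15/17 -999/289; 0 1/2 1 3; 0 0 0 1]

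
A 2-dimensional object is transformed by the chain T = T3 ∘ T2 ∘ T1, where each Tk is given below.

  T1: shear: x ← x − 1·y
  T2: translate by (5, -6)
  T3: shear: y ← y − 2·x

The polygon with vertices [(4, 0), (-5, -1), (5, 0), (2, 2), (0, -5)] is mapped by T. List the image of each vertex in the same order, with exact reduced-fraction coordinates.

image vertices: (9, -24), (1, -9), (10, -26), (5, -14), (10, -31)

T1 shear: x ← x − 1·y: (4, 0) → (4, 0); (-5, -1) → (-4, -1); (5, 0) → (5, 0); (2, 2) → (0, 2); (0, -5) → (5, -5)
T2 translate by (5, -6): (4, 0) → (9, -6); (-4, -1) → (1, -7); (5, 0) → (10, -6); (0, 2) → (5, -4); (5, -5) → (10, -11)
T3 shear: y ← y − 2·x: (9, -6) → (9, -24); (1, -7) → (1, -9); (10, -6) → (10, -26); (5, -4) → (5, -14); (10, -11) → (10, -31)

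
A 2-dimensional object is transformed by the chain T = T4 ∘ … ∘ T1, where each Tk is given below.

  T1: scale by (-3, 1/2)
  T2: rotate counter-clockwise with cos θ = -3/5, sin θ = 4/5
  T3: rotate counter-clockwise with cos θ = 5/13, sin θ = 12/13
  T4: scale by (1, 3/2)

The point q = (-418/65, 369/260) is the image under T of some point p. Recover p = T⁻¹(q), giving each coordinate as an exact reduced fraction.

T1 = [-3 0 0; 0 1/2 0; 0 0 1]
T2·T1 = [9/5 -2/5 0; -12/5 -3/10 0; 0 0 1]
T3·…·T1 = [189/65 8/65 0; 48/65 -63/130 0; 0 0 1]
T4·…·T1 = [189/65 8/65 0; 72/65 -189/260 0; 0 0 1]
det M = -9/4; M⁻¹ = [21/65 32/585 0; 32/65 -84/65 0; 0 0 1]
M⁻¹ · (-418/65, 369/260)ᵀ = (-2, -5)ᵀ

p = (-2, -5)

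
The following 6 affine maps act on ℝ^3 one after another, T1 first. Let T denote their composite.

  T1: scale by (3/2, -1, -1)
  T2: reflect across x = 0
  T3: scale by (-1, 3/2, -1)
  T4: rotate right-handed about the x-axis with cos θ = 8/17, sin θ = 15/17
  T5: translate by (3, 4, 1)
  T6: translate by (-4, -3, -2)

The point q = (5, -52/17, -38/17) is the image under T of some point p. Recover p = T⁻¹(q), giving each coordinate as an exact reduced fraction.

T1 = [3/2 0 0 0; 0 -1 0 0; 0 0 -1 0; 0 0 0 1]
T2·T1 = [-3/2 0 0 0; 0 -1 0 0; 0 0 -1 0; 0 0 0 1]
T3·…·T1 = [3/2 0 0 0; 0 -3/2 0 0; 0 0 1 0; 0 0 0 1]
T4·…·T1 = [3/2 0 0 0; 0 -12/17 -15/17 0; 0 -45/34 8/17 0; 0 0 0 1]
T5·…·T1 = [3/2 0 0 3; 0 -12/17 -15/17 4; 0 -45/34 8/17 1; 0 0 0 1]
T6·…·T1 = [3/2 0 0 -1; 0 -12/17 -15/17 1; 0 -45/34 8/17 -1; 0 0 0 1]
det M = -9/4; M⁻¹ = [2/3 0 0 2/3; 0 -16/51 -10/17 -14/51; 0 -15/17 8/17 23/17; 0 0 0 1]
M⁻¹ · (5, -52/17, -38/17)ᵀ = (4, 2, 3)ᵀ

p = (4, 2, 3)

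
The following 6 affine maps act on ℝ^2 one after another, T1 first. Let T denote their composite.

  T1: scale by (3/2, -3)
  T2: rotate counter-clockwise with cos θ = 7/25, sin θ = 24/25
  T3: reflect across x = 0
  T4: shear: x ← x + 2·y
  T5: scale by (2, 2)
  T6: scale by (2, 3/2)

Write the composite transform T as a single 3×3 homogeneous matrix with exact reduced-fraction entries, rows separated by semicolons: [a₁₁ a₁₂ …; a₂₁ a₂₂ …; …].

T1 = [3/2 0 0; 0 -3 0; 0 0 1]
T2·T1 = [21/50 72/25 0; 36/25 -21/25 0; 0 0 1]
T3·…·T1 = [-21/50 -72/25 0; 36/25 -21/25 0; 0 0 1]
T4·…·T1 = [123/50 -114/25 0; 36/25 -21/25 0; 0 0 1]
T5·…·T1 = [123/25 -228/25 0; 72/25 -42/25 0; 0 0 1]
T6·…·T1 = [246/25 -456/25 0; 108/25 -63/25 0; 0 0 1]

T = [246/25 -456/25 0; 108/25 -63/25 0; 0 0 1]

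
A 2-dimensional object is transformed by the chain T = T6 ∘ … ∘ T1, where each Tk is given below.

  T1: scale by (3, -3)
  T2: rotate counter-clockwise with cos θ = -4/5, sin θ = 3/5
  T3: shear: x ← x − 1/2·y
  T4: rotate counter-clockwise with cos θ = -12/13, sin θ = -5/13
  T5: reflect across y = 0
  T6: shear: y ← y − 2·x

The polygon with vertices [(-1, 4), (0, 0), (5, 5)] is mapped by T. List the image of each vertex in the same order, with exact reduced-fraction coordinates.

T1 scale by (3, -3): (-1, 4) → (-3, -12); (0, 0) → (0, 0); (5, 5) → (15, -15)
T2 rotate counter-clockwise with cos θ = -4/5, sin θ = 3/5: (-3, -12) → (48/5, 39/5); (0, 0) → (0, 0); (15, -15) → (-3, 21)
T3 shear: x ← x − 1/2·y: (48/5, 39/5) → (57/10, 39/5); (0, 0) → (0, 0); (-3, 21) → (-27/2, 21)
T4 rotate counter-clockwise with cos θ = -12/13, sin θ = -5/13: (57/10, 39/5) → (-147/65, -1221/130); (0, 0) → (0, 0); (-27/2, 21) → (267/13, -369/26)
T5 reflect across y = 0: (-147/65, -1221/130) → (-147/65, 1221/130); (0, 0) → (0, 0); (267/13, -369/26) → (267/13, 369/26)
T6 shear: y ← y − 2·x: (-147/65, 1221/130) → (-147/65, 1809/130); (0, 0) → (0, 0); (267/13, 369/26) → (267/13, -699/26)

image vertices: (-147/65, 1809/130), (0, 0), (267/13, -699/26)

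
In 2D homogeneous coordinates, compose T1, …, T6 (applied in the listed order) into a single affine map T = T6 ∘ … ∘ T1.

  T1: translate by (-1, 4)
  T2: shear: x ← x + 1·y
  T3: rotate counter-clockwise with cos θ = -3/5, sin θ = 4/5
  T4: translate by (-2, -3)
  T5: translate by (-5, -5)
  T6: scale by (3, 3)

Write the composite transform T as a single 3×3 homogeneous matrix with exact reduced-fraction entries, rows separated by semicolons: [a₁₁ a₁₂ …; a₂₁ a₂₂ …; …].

T = [-9/5 -21/5 -36; 12/5 3/5 -24; 0 0 1]

T1 = [1 0 -1; 0 1 4; 0 0 1]
T2·T1 = [1 1 3; 0 1 4; 0 0 1]
T3·…·T1 = [-3/5 -7/5 -5; 4/5 1/5 0; 0 0 1]
T4·…·T1 = [-3/5 -7/5 -7; 4/5 1/5 -3; 0 0 1]
T5·…·T1 = [-3/5 -7/5 -12; 4/5 1/5 -8; 0 0 1]
T6·…·T1 = [-9/5 -21/5 -36; 12/5 3/5 -24; 0 0 1]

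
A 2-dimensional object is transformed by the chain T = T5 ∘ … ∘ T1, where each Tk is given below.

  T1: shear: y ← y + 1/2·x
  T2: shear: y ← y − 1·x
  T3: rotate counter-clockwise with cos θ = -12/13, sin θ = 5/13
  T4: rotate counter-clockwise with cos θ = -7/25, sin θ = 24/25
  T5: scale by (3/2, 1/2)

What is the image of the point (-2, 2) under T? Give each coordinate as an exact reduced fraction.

T(p) = (3123/650, 269/325)

T1 shear: y ← y + 1/2·x: (-2, 2) → (-2, 1)
T2 shear: y ← y − 1·x: (-2, 1) → (-2, 3)
T3 rotate counter-clockwise with cos θ = -12/13, sin θ = 5/13: (-2, 3) → (9/13, -46/13)
T4 rotate counter-clockwise with cos θ = -7/25, sin θ = 24/25: (9/13, -46/13) → (1041/325, 538/325)
T5 scale by (3/2, 1/2): (1041/325, 538/325) → (3123/650, 269/325)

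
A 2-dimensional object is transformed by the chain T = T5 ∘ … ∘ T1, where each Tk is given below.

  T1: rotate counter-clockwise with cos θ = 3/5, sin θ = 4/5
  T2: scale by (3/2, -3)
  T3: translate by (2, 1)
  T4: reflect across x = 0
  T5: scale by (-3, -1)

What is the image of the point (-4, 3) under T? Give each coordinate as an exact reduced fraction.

T(p) = (-78/5, -26/5)

T1 rotate counter-clockwise with cos θ = 3/5, sin θ = 4/5: (-4, 3) → (-24/5, -7/5)
T2 scale by (3/2, -3): (-24/5, -7/5) → (-36/5, 21/5)
T3 translate by (2, 1): (-36/5, 21/5) → (-26/5, 26/5)
T4 reflect across x = 0: (-26/5, 26/5) → (26/5, 26/5)
T5 scale by (-3, -1): (26/5, 26/5) → (-78/5, -26/5)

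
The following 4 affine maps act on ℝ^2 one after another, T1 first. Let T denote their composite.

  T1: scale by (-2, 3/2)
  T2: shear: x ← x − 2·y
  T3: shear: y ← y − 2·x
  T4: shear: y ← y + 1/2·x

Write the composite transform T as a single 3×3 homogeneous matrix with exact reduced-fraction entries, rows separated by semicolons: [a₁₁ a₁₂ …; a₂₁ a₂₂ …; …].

T1 = [-2 0 0; 0 3/2 0; 0 0 1]
T2·T1 = [-2 -3 0; 0 3/2 0; 0 0 1]
T3·…·T1 = [-2 -3 0; 4 15/2 0; 0 0 1]
T4·…·T1 = [-2 -3 0; 3 6 0; 0 0 1]

T = [-2 -3 0; 3 6 0; 0 0 1]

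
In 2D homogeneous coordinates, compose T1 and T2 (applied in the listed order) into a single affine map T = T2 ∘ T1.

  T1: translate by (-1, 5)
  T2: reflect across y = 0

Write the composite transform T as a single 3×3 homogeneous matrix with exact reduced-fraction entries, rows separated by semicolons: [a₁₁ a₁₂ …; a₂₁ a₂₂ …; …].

T = [1 0 -1; 0 -1 -5; 0 0 1]

T1 = [1 0 -1; 0 1 5; 0 0 1]
T2·T1 = [1 0 -1; 0 -1 -5; 0 0 1]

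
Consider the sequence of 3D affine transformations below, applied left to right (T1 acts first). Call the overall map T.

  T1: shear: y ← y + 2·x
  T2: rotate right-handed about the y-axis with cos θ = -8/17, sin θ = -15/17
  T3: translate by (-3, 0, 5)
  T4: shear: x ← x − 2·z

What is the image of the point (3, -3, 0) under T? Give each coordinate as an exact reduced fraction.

T(p) = (-335/17, 3, 130/17)

T1 shear: y ← y + 2·x: (3, -3, 0) → (3, 3, 0)
T2 rotate right-handed about the y-axis with cos θ = -8/17, sin θ = -15/17: (3, 3, 0) → (-24/17, 3, 45/17)
T3 translate by (-3, 0, 5): (-24/17, 3, 45/17) → (-75/17, 3, 130/17)
T4 shear: x ← x − 2·z: (-75/17, 3, 130/17) → (-335/17, 3, 130/17)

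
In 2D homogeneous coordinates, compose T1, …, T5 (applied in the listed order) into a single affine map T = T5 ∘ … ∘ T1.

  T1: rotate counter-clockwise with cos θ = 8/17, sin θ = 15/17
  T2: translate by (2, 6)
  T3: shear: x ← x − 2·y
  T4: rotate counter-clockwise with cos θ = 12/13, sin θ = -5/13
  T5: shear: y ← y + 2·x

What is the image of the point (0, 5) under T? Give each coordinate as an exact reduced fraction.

T(p) = (-3190/221, -3051/221)

T1 rotate counter-clockwise with cos θ = 8/17, sin θ = 15/17: (0, 5) → (-75/17, 40/17)
T2 translate by (2, 6): (-75/17, 40/17) → (-41/17, 142/17)
T3 shear: x ← x − 2·y: (-41/17, 142/17) → (-325/17, 142/17)
T4 rotate counter-clockwise with cos θ = 12/13, sin θ = -5/13: (-325/17, 142/17) → (-3190/221, 3329/221)
T5 shear: y ← y + 2·x: (-3190/221, 3329/221) → (-3190/221, -3051/221)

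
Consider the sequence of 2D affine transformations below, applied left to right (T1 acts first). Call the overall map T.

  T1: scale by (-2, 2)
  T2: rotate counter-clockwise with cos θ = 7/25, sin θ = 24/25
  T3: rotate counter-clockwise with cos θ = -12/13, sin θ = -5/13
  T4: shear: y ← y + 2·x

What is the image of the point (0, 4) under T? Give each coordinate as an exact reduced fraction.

T(p) = (2584/325, 5456/325)

T1 scale by (-2, 2): (0, 4) → (0, 8)
T2 rotate counter-clockwise with cos θ = 7/25, sin θ = 24/25: (0, 8) → (-192/25, 56/25)
T3 rotate counter-clockwise with cos θ = -12/13, sin θ = -5/13: (-192/25, 56/25) → (2584/325, 288/325)
T4 shear: y ← y + 2·x: (2584/325, 288/325) → (2584/325, 5456/325)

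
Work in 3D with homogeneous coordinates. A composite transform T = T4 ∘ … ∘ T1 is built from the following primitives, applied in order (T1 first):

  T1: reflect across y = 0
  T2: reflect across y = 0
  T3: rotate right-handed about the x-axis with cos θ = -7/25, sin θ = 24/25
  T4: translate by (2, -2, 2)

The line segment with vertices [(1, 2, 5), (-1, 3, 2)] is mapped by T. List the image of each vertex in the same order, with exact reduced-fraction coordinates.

image vertices: (3, -184/25, 63/25), (1, -119/25, 108/25)

T1 reflect across y = 0: (1, 2, 5) → (1, -2, 5); (-1, 3, 2) → (-1, -3, 2)
T2 reflect across y = 0: (1, -2, 5) → (1, 2, 5); (-1, -3, 2) → (-1, 3, 2)
T3 rotate right-handed about the x-axis with cos θ = -7/25, sin θ = 24/25: (1, 2, 5) → (1, -134/25, 13/25); (-1, 3, 2) → (-1, -69/25, 58/25)
T4 translate by (2, -2, 2): (1, -134/25, 13/25) → (3, -184/25, 63/25); (-1, -69/25, 58/25) → (1, -119/25, 108/25)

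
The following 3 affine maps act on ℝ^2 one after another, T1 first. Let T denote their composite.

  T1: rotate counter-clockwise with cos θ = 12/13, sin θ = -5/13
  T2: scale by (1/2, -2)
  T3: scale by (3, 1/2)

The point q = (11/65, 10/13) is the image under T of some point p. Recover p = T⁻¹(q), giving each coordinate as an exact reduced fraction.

p = (2/5, -2/3)

T1 = [12/13 5/13 0; -5/13 12/13 0; 0 0 1]
T2·T1 = [6/13 5/26 0; 10/13 -24/13 0; 0 0 1]
T3·…·T1 = [18/13 15/26 0; 5/13 -12/13 0; 0 0 1]
det M = -3/2; M⁻¹ = [8/13 5/13 0; 10/39 -12/13 0; 0 0 1]
M⁻¹ · (11/65, 10/13)ᵀ = (2/5, -2/3)ᵀ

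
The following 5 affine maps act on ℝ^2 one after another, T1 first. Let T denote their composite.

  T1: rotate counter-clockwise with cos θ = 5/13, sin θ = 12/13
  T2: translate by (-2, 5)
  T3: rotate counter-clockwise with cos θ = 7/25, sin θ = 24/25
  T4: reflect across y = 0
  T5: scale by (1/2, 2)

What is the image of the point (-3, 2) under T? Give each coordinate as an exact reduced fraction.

T(p) = (-107/50, 198/25)

T1 rotate counter-clockwise with cos θ = 5/13, sin θ = 12/13: (-3, 2) → (-3, -2)
T2 translate by (-2, 5): (-3, -2) → (-5, 3)
T3 rotate counter-clockwise with cos θ = 7/25, sin θ = 24/25: (-5, 3) → (-107/25, -99/25)
T4 reflect across y = 0: (-107/25, -99/25) → (-107/25, 99/25)
T5 scale by (1/2, 2): (-107/25, 99/25) → (-107/50, 198/25)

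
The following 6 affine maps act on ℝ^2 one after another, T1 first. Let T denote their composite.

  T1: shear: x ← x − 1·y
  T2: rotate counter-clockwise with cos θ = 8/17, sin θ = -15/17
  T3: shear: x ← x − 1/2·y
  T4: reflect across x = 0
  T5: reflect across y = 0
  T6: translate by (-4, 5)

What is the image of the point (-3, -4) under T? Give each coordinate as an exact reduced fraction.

T(p) = (-79/34, 132/17)

T1 shear: x ← x − 1·y: (-3, -4) → (1, -4)
T2 rotate counter-clockwise with cos θ = 8/17, sin θ = -15/17: (1, -4) → (-52/17, -47/17)
T3 shear: x ← x − 1/2·y: (-52/17, -47/17) → (-57/34, -47/17)
T4 reflect across x = 0: (-57/34, -47/17) → (57/34, -47/17)
T5 reflect across y = 0: (57/34, -47/17) → (57/34, 47/17)
T6 translate by (-4, 5): (57/34, 47/17) → (-79/34, 132/17)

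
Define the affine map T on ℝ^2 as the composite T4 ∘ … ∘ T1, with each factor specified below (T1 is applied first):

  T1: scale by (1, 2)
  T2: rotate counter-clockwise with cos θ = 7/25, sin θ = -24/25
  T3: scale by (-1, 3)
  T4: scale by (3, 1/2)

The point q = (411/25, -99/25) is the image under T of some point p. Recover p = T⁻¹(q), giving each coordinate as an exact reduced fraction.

T1 = [1 0 0; 0 2 0; 0 0 1]
T2·T1 = [7/25 48/25 0; -24/25 14/25 0; 0 0 1]
T3·…·T1 = [-7/25 -48/25 0; -72/25 42/25 0; 0 0 1]
T4·…·T1 = [-21/25 -144/25 0; -36/25 21/25 0; 0 0 1]
det M = -9; M⁻¹ = [-7/75 -16/25 0; -4/25 7/75 0; 0 0 1]
M⁻¹ · (411/25, -99/25)ᵀ = (1, -3)ᵀ

p = (1, -3)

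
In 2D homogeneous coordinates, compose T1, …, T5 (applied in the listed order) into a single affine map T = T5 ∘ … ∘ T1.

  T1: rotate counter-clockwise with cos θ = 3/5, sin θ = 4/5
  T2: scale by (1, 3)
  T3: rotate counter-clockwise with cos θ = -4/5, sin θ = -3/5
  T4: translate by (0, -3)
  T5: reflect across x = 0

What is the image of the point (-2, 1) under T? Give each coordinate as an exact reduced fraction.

T1 rotate counter-clockwise with cos θ = 3/5, sin θ = 4/5: (-2, 1) → (-2, -1)
T2 scale by (1, 3): (-2, -1) → (-2, -3)
T3 rotate counter-clockwise with cos θ = -4/5, sin θ = -3/5: (-2, -3) → (-1/5, 18/5)
T4 translate by (0, -3): (-1/5, 18/5) → (-1/5, 3/5)
T5 reflect across x = 0: (-1/5, 3/5) → (1/5, 3/5)

T(p) = (1/5, 3/5)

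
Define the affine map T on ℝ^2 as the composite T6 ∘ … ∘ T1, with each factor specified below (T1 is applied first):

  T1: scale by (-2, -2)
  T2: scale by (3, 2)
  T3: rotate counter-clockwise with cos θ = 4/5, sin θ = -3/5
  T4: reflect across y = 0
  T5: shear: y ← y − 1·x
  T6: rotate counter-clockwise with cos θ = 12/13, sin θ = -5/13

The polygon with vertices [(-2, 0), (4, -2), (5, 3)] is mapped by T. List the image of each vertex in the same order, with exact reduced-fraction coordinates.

T1 scale by (-2, -2): (-2, 0) → (4, 0); (4, -2) → (-8, 4); (5, 3) → (-10, -6)
T2 scale by (3, 2): (4, 0) → (12, 0); (-8, 4) → (-24, 8); (-10, -6) → (-30, -12)
T3 rotate counter-clockwise with cos θ = 4/5, sin θ = -3/5: (12, 0) → (48/5, -36/5); (-24, 8) → (-72/5, 104/5); (-30, -12) → (-156/5, 42/5)
T4 reflect across y = 0: (48/5, -36/5) → (48/5, 36/5); (-72/5, 104/5) → (-72/5, -104/5); (-156/5, 42/5) → (-156/5, -42/5)
T5 shear: y ← y − 1·x: (48/5, 36/5) → (48/5, -12/5); (-72/5, -104/5) → (-72/5, -32/5); (-156/5, -42/5) → (-156/5, 114/5)
T6 rotate counter-clockwise with cos θ = 12/13, sin θ = -5/13: (48/5, -12/5) → (516/65, -384/65); (-72/5, -32/5) → (-1024/65, -24/65); (-156/5, 114/5) → (-1302/65, 2148/65)

image vertices: (516/65, -384/65), (-1024/65, -24/65), (-1302/65, 2148/65)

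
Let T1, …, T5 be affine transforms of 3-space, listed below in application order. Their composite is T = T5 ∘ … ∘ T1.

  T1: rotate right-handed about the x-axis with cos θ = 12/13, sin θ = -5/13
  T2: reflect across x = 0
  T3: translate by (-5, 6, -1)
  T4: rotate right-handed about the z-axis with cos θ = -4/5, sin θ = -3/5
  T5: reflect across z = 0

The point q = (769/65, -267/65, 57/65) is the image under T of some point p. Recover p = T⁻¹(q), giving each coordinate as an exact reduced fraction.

p = (2, 4, 9/5)

T1 = [1 0 0 0; 0 12/13 5/13 0; 0 -5/13 12/13 0; 0 0 0 1]
T2·T1 = [-1 0 0 0; 0 12/13 5/13 0; 0 -5/13 12/13 0; 0 0 0 1]
T3·…·T1 = [-1 0 0 -5; 0 12/13 5/13 6; 0 -5/13 12/13 -1; 0 0 0 1]
T4·…·T1 = [4/5 36/65 3/13 38/5; 3/5 -48/65 -4/13 -9/5; 0 -5/13 12/13 -1; 0 0 0 1]
T5·…·T1 = [4/5 36/65 3/13 38/5; 3/5 -48/65 -4/13 -9/5; 0 5/13 -12/13 1; 0 0 0 1]
det M = 1; M⁻¹ = [4/5 3/5 0 -5; 36/65 -48/65 5/13 -77/13; 3/13 -4/13 -12/13 -18/13; 0 0 0 1]
M⁻¹ · (769/65, -267/65, 57/65)ᵀ = (2, 4, 9/5)ᵀ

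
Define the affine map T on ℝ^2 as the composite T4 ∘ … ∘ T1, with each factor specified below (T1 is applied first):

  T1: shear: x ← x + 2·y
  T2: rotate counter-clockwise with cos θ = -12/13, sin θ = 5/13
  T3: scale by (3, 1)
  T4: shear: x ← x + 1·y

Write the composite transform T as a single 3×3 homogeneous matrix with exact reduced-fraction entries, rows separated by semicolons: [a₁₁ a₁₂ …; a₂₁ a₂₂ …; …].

T1 = [1 2 0; 0 1 0; 0 0 1]
T2·T1 = [-12/13 -29/13 0; 5/13 -2/13 0; 0 0 1]
T3·…·T1 = [-36/13 -87/13 0; 5/13 -2/13 0; 0 0 1]
T4·…·T1 = [-31/13 -89/13 0; 5/13 -2/13 0; 0 0 1]

T = [-31/13 -89/13 0; 5/13 -2/13 0; 0 0 1]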